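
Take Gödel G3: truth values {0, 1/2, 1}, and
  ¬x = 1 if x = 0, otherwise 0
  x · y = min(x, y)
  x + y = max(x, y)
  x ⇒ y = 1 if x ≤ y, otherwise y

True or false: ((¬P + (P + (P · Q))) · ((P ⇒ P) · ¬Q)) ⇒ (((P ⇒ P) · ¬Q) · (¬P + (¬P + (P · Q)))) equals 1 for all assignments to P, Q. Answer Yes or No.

No

Counterexample: take P = 1/2, Q = 0.
¬P = ¬1/2 = 0
P · Q = 1/2 · 0 = 0
P + (P · Q) = 1/2 + 0 = 1/2
¬P + (P + (P · Q)) = 0 + 1/2 = 1/2
P ⇒ P = 1/2 ⇒ 1/2 = 1
¬Q = ¬0 = 1
(P ⇒ P) · ¬Q = 1 · 1 = 1
(¬P + (P + (P · Q))) · ((P ⇒ P) · ¬Q) = 1/2 · 1 = 1/2
P ⇒ P = 1/2 ⇒ 1/2 = 1
¬Q = ¬0 = 1
(P ⇒ P) · ¬Q = 1 · 1 = 1
¬P = ¬1/2 = 0
¬P = ¬1/2 = 0
P · Q = 1/2 · 0 = 0
¬P + (P · Q) = 0 + 0 = 0
¬P + (¬P + (P · Q)) = 0 + 0 = 0
((P ⇒ P) · ¬Q) · (¬P + (¬P + (P · Q))) = 1 · 0 = 0
((¬P + (P + (P · Q))) · ((P ⇒ P) · ¬Q)) ⇒ (((P ⇒ P) · ¬Q) · (¬P + (¬P + (P · Q)))) = 1/2 ⇒ 0 = 0
This gives 0 ≠ 1.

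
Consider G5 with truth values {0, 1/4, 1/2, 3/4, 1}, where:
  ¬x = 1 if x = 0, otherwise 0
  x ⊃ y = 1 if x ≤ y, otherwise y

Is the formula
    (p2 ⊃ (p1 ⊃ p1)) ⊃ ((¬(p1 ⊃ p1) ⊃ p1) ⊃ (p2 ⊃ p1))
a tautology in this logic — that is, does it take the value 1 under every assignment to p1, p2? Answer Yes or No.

Counterexample: take p1 = 0, p2 = 1/4.
p1 ⊃ p1 = 0 ⊃ 0 = 1
p2 ⊃ (p1 ⊃ p1) = 1/4 ⊃ 1 = 1
p1 ⊃ p1 = 0 ⊃ 0 = 1
¬(p1 ⊃ p1) = ¬1 = 0
¬(p1 ⊃ p1) ⊃ p1 = 0 ⊃ 0 = 1
p2 ⊃ p1 = 1/4 ⊃ 0 = 0
(¬(p1 ⊃ p1) ⊃ p1) ⊃ (p2 ⊃ p1) = 1 ⊃ 0 = 0
(p2 ⊃ (p1 ⊃ p1)) ⊃ ((¬(p1 ⊃ p1) ⊃ p1) ⊃ (p2 ⊃ p1)) = 1 ⊃ 0 = 0
This gives 0 ≠ 1.

No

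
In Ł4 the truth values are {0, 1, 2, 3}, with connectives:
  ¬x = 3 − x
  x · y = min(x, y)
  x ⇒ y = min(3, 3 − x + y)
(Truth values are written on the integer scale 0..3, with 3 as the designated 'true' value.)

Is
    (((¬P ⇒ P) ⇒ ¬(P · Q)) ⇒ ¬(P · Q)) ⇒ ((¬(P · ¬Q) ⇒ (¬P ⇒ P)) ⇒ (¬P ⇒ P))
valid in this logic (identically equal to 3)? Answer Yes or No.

Counterexample: take P = 1, Q = 0.
¬P = ¬1 = 2
¬P ⇒ P = 2 ⇒ 1 = 2
P · Q = 1 · 0 = 0
¬(P · Q) = ¬0 = 3
(¬P ⇒ P) ⇒ ¬(P · Q) = 2 ⇒ 3 = 3
P · Q = 1 · 0 = 0
¬(P · Q) = ¬0 = 3
((¬P ⇒ P) ⇒ ¬(P · Q)) ⇒ ¬(P · Q) = 3 ⇒ 3 = 3
¬Q = ¬0 = 3
P · ¬Q = 1 · 3 = 1
¬(P · ¬Q) = ¬1 = 2
¬P = ¬1 = 2
¬P ⇒ P = 2 ⇒ 1 = 2
¬(P · ¬Q) ⇒ (¬P ⇒ P) = 2 ⇒ 2 = 3
¬P = ¬1 = 2
¬P ⇒ P = 2 ⇒ 1 = 2
(¬(P · ¬Q) ⇒ (¬P ⇒ P)) ⇒ (¬P ⇒ P) = 3 ⇒ 2 = 2
(((¬P ⇒ P) ⇒ ¬(P · Q)) ⇒ ¬(P · Q)) ⇒ ((¬(P · ¬Q) ⇒ (¬P ⇒ P)) ⇒ (¬P ⇒ P)) = 3 ⇒ 2 = 2
This gives 2 ≠ 3.

No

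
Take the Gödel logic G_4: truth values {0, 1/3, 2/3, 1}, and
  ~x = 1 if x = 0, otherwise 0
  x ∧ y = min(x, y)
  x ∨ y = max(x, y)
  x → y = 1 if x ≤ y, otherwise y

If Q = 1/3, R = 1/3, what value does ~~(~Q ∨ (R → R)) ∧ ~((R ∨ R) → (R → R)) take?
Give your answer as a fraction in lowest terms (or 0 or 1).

0

~Q = ~1/3 = 0
R → R = 1/3 → 1/3 = 1
~Q ∨ (R → R) = 0 ∨ 1 = 1
~(~Q ∨ (R → R)) = ~1 = 0
~~(~Q ∨ (R → R)) = ~0 = 1
R ∨ R = 1/3 ∨ 1/3 = 1/3
R → R = 1/3 → 1/3 = 1
(R ∨ R) → (R → R) = 1/3 → 1 = 1
~((R ∨ R) → (R → R)) = ~1 = 0
~~(~Q ∨ (R → R)) ∧ ~((R ∨ R) → (R → R)) = 1 ∧ 0 = 0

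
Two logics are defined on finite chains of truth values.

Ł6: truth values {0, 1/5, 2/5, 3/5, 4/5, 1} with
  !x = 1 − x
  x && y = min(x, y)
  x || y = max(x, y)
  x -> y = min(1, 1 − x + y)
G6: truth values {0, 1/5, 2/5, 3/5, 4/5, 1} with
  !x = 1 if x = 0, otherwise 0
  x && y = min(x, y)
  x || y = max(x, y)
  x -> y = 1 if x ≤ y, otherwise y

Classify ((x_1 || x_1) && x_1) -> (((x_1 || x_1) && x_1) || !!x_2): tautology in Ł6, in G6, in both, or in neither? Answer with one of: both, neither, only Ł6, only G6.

In Ł6: every assignment gives 1 — tautology.
In G6: every assignment gives 1 — tautology.

both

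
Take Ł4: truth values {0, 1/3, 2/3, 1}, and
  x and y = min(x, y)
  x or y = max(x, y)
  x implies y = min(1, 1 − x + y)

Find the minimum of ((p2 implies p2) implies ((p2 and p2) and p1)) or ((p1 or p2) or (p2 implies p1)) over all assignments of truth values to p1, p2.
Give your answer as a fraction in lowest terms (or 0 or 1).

Take p1 = 0, p2 = 1/3:
p2 implies p2 = 1/3 implies 1/3 = 1
p2 and p2 = 1/3 and 1/3 = 1/3
(p2 and p2) and p1 = 1/3 and 0 = 0
(p2 implies p2) implies ((p2 and p2) and p1) = 1 implies 0 = 0
p1 or p2 = 0 or 1/3 = 1/3
p2 implies p1 = 1/3 implies 0 = 2/3
(p1 or p2) or (p2 implies p1) = 1/3 or 2/3 = 2/3
((p2 implies p2) implies ((p2 and p2) and p1)) or ((p1 or p2) or (p2 implies p1)) = 0 or 2/3 = 2/3
No assignment yields a value below 2/3, so this is the minimum.

2/3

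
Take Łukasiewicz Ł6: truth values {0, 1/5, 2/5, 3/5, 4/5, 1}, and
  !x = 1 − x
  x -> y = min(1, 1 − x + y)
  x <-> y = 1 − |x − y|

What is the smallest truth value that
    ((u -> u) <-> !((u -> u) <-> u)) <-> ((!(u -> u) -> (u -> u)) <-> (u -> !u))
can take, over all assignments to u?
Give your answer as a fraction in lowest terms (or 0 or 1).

Take u = 2/5:
u -> u = 2/5 -> 2/5 = 1
u -> u = 2/5 -> 2/5 = 1
(u -> u) <-> u = 1 <-> 2/5 = 2/5
!((u -> u) <-> u) = !2/5 = 3/5
(u -> u) <-> !((u -> u) <-> u) = 1 <-> 3/5 = 3/5
u -> u = 2/5 -> 2/5 = 1
!(u -> u) = !1 = 0
u -> u = 2/5 -> 2/5 = 1
!(u -> u) -> (u -> u) = 0 -> 1 = 1
!u = !2/5 = 3/5
u -> !u = 2/5 -> 3/5 = 1
(!(u -> u) -> (u -> u)) <-> (u -> !u) = 1 <-> 1 = 1
((u -> u) <-> !((u -> u) <-> u)) <-> ((!(u -> u) -> (u -> u)) <-> (u -> !u)) = 3/5 <-> 1 = 3/5
No assignment yields a value below 3/5, so this is the minimum.

3/5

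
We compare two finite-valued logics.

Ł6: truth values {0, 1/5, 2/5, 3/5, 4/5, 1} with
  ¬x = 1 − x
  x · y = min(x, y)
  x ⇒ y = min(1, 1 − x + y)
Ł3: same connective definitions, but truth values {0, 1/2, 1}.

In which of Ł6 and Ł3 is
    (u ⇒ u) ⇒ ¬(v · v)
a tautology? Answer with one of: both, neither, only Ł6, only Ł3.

neither

In Ł6: at u = 0, v = 1/5 the value is 4/5 — not a tautology.
In Ł3: at u = 0, v = 1/2 the value is 1/2 — not a tautology.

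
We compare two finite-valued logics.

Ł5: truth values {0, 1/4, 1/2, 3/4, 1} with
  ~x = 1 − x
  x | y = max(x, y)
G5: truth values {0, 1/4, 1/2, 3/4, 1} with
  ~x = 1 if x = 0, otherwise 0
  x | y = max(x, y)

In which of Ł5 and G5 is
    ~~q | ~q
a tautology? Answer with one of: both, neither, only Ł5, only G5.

only G5

In Ł5: at q = 1/4 the value is 3/4 — not a tautology.
In G5: every assignment gives 1 — tautology.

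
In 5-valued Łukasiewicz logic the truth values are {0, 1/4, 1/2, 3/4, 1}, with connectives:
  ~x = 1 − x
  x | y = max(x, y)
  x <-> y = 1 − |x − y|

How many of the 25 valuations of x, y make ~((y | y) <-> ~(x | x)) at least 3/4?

6

value 1: 2 assignments (counts)
value 3/4: 4 assignments (counts)
value 1/2: 6 assignments
value 1/4: 8 assignments
value 0: 5 assignments
So 6 of the 25 assignments meet the threshold.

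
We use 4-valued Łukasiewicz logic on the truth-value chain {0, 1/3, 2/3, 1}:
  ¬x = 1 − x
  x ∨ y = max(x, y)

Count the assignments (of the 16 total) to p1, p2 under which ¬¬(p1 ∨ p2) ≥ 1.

7

p1 = 0, p2 = 0 ↦ 0  <
p1 = 0, p2 = 1/3 ↦ 1/3  <
p1 = 0, p2 = 2/3 ↦ 2/3  <
p1 = 0, p2 = 1 ↦ 1  ≥
p1 = 1/3, p2 = 0 ↦ 1/3  <
p1 = 1/3, p2 = 1/3 ↦ 1/3  <
p1 = 1/3, p2 = 2/3 ↦ 2/3  <
p1 = 1/3, p2 = 1 ↦ 1  ≥
p1 = 2/3, p2 = 0 ↦ 2/3  <
p1 = 2/3, p2 = 1/3 ↦ 2/3  <
p1 = 2/3, p2 = 2/3 ↦ 2/3  <
p1 = 2/3, p2 = 1 ↦ 1  ≥
p1 = 1, p2 = 0 ↦ 1  ≥
p1 = 1, p2 = 1/3 ↦ 1  ≥
p1 = 1, p2 = 2/3 ↦ 1  ≥
p1 = 1, p2 = 1 ↦ 1  ≥
So 7 of the 16 assignments meet the threshold.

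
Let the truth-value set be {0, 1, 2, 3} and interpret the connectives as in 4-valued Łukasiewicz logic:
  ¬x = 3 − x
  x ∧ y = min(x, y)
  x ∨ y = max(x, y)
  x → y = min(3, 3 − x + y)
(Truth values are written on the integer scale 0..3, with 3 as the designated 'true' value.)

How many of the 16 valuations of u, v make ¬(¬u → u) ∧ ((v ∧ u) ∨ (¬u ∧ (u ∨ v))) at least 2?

u = 0, v = 0 ↦ 0  <
u = 0, v = 1 ↦ 1  <
u = 0, v = 2 ↦ 2  ≥
u = 0, v = 3 ↦ 3  ≥
u = 1, v = 0 ↦ 1  <
u = 1, v = 1 ↦ 1  <
u = 1, v = 2 ↦ 1  <
u = 1, v = 3 ↦ 1  <
u = 2, v = 0 ↦ 0  <
u = 2, v = 1 ↦ 0  <
u = 2, v = 2 ↦ 0  <
u = 2, v = 3 ↦ 0  <
u = 3, v = 0 ↦ 0  <
u = 3, v = 1 ↦ 0  <
u = 3, v = 2 ↦ 0  <
u = 3, v = 3 ↦ 0  <
So 2 of the 16 assignments meet the threshold.

2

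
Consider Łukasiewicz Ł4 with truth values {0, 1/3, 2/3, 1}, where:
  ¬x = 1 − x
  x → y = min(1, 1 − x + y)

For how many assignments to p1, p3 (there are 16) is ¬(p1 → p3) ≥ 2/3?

p1 = 0, p3 = 0 ↦ 0  <
p1 = 0, p3 = 1/3 ↦ 0  <
p1 = 0, p3 = 2/3 ↦ 0  <
p1 = 0, p3 = 1 ↦ 0  <
p1 = 1/3, p3 = 0 ↦ 1/3  <
p1 = 1/3, p3 = 1/3 ↦ 0  <
p1 = 1/3, p3 = 2/3 ↦ 0  <
p1 = 1/3, p3 = 1 ↦ 0  <
p1 = 2/3, p3 = 0 ↦ 2/3  ≥
p1 = 2/3, p3 = 1/3 ↦ 1/3  <
p1 = 2/3, p3 = 2/3 ↦ 0  <
p1 = 2/3, p3 = 1 ↦ 0  <
p1 = 1, p3 = 0 ↦ 1  ≥
p1 = 1, p3 = 1/3 ↦ 2/3  ≥
p1 = 1, p3 = 2/3 ↦ 1/3  <
p1 = 1, p3 = 1 ↦ 0  <
So 3 of the 16 assignments meet the threshold.

3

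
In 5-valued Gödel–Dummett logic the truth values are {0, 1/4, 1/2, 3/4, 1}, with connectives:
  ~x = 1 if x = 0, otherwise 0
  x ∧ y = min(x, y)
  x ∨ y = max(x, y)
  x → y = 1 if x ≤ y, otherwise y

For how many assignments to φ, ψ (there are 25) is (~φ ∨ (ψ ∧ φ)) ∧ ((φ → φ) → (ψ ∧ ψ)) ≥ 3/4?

value 1: 2 assignments (counts)
value 3/4: 4 assignments (counts)
value 1/2: 6 assignments
value 1/4: 8 assignments
value 0: 5 assignments
So 6 of the 25 assignments meet the threshold.

6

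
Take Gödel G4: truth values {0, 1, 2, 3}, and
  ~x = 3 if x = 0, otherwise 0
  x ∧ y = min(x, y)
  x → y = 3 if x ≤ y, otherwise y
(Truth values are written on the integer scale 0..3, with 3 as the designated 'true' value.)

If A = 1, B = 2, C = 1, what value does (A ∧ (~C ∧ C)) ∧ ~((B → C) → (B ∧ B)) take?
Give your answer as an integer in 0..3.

~C = ~1 = 0
~C ∧ C = 0 ∧ 1 = 0
A ∧ (~C ∧ C) = 1 ∧ 0 = 0
B → C = 2 → 1 = 1
B ∧ B = 2 ∧ 2 = 2
(B → C) → (B ∧ B) = 1 → 2 = 3
~((B → C) → (B ∧ B)) = ~3 = 0
(A ∧ (~C ∧ C)) ∧ ~((B → C) → (B ∧ B)) = 0 ∧ 0 = 0

0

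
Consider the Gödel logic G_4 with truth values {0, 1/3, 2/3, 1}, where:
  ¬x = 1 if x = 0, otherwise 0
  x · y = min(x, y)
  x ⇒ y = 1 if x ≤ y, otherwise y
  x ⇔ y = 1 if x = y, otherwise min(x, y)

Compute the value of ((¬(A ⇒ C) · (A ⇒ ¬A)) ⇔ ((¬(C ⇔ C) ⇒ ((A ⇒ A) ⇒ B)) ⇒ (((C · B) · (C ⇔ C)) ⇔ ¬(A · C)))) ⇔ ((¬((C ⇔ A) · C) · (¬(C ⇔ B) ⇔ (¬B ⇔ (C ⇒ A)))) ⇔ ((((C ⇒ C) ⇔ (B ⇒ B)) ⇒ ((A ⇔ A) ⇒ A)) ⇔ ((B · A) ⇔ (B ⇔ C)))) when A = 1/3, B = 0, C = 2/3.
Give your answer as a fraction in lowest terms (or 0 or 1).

1

A ⇒ C = 1/3 ⇒ 2/3 = 1
¬(A ⇒ C) = ¬1 = 0
¬A = ¬1/3 = 0
A ⇒ ¬A = 1/3 ⇒ 0 = 0
¬(A ⇒ C) · (A ⇒ ¬A) = 0 · 0 = 0
C ⇔ C = 2/3 ⇔ 2/3 = 1
¬(C ⇔ C) = ¬1 = 0
A ⇒ A = 1/3 ⇒ 1/3 = 1
(A ⇒ A) ⇒ B = 1 ⇒ 0 = 0
¬(C ⇔ C) ⇒ ((A ⇒ A) ⇒ B) = 0 ⇒ 0 = 1
C · B = 2/3 · 0 = 0
C ⇔ C = 2/3 ⇔ 2/3 = 1
(C · B) · (C ⇔ C) = 0 · 1 = 0
A · C = 1/3 · 2/3 = 1/3
¬(A · C) = ¬1/3 = 0
((C · B) · (C ⇔ C)) ⇔ ¬(A · C) = 0 ⇔ 0 = 1
(¬(C ⇔ C) ⇒ ((A ⇒ A) ⇒ B)) ⇒ (((C · B) · (C ⇔ C)) ⇔ ¬(A · C)) = 1 ⇒ 1 = 1
(¬(A ⇒ C) · (A ⇒ ¬A)) ⇔ ((¬(C ⇔ C) ⇒ ((A ⇒ A) ⇒ B)) ⇒ (((C · B) · (C ⇔ C)) ⇔ ¬(A · C))) = 0 ⇔ 1 = 0
C ⇔ A = 2/3 ⇔ 1/3 = 1/3
(C ⇔ A) · C = 1/3 · 2/3 = 1/3
¬((C ⇔ A) · C) = ¬1/3 = 0
C ⇔ B = 2/3 ⇔ 0 = 0
¬(C ⇔ B) = ¬0 = 1
¬B = ¬0 = 1
C ⇒ A = 2/3 ⇒ 1/3 = 1/3
¬B ⇔ (C ⇒ A) = 1 ⇔ 1/3 = 1/3
¬(C ⇔ B) ⇔ (¬B ⇔ (C ⇒ A)) = 1 ⇔ 1/3 = 1/3
¬((C ⇔ A) · C) · (¬(C ⇔ B) ⇔ (¬B ⇔ (C ⇒ A))) = 0 · 1/3 = 0
C ⇒ C = 2/3 ⇒ 2/3 = 1
B ⇒ B = 0 ⇒ 0 = 1
(C ⇒ C) ⇔ (B ⇒ B) = 1 ⇔ 1 = 1
A ⇔ A = 1/3 ⇔ 1/3 = 1
(A ⇔ A) ⇒ A = 1 ⇒ 1/3 = 1/3
((C ⇒ C) ⇔ (B ⇒ B)) ⇒ ((A ⇔ A) ⇒ A) = 1 ⇒ 1/3 = 1/3
B · A = 0 · 1/3 = 0
B ⇔ C = 0 ⇔ 2/3 = 0
(B · A) ⇔ (B ⇔ C) = 0 ⇔ 0 = 1
(((C ⇒ C) ⇔ (B ⇒ B)) ⇒ ((A ⇔ A) ⇒ A)) ⇔ ((B · A) ⇔ (B ⇔ C)) = 1/3 ⇔ 1 = 1/3
(¬((C ⇔ A) · C) · (¬(C ⇔ B) ⇔ (¬B ⇔ (C ⇒ A)))) ⇔ ((((C ⇒ C) ⇔ (B ⇒ B)) ⇒ ((A ⇔ A) ⇒ A)) ⇔ ((B · A) ⇔ (B ⇔ C))) = 0 ⇔ 1/3 = 0
((¬(A ⇒ C) · (A ⇒ ¬A)) ⇔ ((¬(C ⇔ C) ⇒ ((A ⇒ A) ⇒ B)) ⇒ (((C · B) · (C ⇔ C)) ⇔ ¬(A · C)))) ⇔ ((¬((C ⇔ A) · C) · (¬(C ⇔ B) ⇔ (¬B ⇔ (C ⇒ A)))) ⇔ ((((C ⇒ C) ⇔ (B ⇒ B)) ⇒ ((A ⇔ A) ⇒ A)) ⇔ ((B · A) ⇔ (B ⇔ C)))) = 0 ⇔ 0 = 1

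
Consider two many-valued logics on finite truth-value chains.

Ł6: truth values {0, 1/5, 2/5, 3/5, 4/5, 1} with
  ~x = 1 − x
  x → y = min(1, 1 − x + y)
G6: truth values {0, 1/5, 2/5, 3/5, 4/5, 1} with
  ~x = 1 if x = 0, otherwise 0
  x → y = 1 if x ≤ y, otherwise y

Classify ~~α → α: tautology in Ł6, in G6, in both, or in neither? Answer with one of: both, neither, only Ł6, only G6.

only Ł6

In Ł6: every assignment gives 1 — tautology.
In G6: at α = 1/5 the value is 1/5 — not a tautology.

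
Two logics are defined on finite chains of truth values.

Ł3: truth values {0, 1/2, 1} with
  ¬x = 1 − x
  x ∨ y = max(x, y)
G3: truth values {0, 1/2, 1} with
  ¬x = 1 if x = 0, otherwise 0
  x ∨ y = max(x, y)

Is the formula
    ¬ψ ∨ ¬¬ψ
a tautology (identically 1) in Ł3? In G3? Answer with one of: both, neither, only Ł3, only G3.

only G3

In Ł3: at ψ = 1/2 the value is 1/2 — not a tautology.
In G3: every assignment gives 1 — tautology.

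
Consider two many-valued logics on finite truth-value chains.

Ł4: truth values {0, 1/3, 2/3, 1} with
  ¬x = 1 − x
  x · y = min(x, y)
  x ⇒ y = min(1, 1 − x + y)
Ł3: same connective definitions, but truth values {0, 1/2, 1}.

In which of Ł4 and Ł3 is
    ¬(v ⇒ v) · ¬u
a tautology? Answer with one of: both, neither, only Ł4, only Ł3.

In Ł4: at u = 0, v = 0 the value is 0 — not a tautology.
In Ł3: at u = 0, v = 0 the value is 0 — not a tautology.

neither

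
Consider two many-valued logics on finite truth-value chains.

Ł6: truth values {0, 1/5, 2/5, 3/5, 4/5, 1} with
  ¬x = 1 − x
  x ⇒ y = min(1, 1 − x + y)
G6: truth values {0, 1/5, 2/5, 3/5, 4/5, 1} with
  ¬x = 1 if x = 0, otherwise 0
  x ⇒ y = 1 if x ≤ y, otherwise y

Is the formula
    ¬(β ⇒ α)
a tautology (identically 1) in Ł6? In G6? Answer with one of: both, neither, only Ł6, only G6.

neither

In Ł6: at α = 0, β = 0 the value is 0 — not a tautology.
In G6: at α = 0, β = 0 the value is 0 — not a tautology.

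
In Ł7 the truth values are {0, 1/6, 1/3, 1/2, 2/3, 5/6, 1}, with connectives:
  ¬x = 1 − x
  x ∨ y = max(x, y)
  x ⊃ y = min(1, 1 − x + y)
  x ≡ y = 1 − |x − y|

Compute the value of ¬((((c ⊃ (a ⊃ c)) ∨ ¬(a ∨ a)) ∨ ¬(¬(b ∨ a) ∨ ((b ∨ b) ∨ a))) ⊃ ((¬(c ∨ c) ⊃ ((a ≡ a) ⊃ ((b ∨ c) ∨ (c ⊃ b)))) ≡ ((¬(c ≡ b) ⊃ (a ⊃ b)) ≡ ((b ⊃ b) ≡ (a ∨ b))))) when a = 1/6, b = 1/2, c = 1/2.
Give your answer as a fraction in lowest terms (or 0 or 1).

1/2

a ⊃ c = 1/6 ⊃ 1/2 = 1
c ⊃ (a ⊃ c) = 1/2 ⊃ 1 = 1
a ∨ a = 1/6 ∨ 1/6 = 1/6
¬(a ∨ a) = ¬1/6 = 5/6
(c ⊃ (a ⊃ c)) ∨ ¬(a ∨ a) = 1 ∨ 5/6 = 1
b ∨ a = 1/2 ∨ 1/6 = 1/2
¬(b ∨ a) = ¬1/2 = 1/2
b ∨ b = 1/2 ∨ 1/2 = 1/2
(b ∨ b) ∨ a = 1/2 ∨ 1/6 = 1/2
¬(b ∨ a) ∨ ((b ∨ b) ∨ a) = 1/2 ∨ 1/2 = 1/2
¬(¬(b ∨ a) ∨ ((b ∨ b) ∨ a)) = ¬1/2 = 1/2
((c ⊃ (a ⊃ c)) ∨ ¬(a ∨ a)) ∨ ¬(¬(b ∨ a) ∨ ((b ∨ b) ∨ a)) = 1 ∨ 1/2 = 1
c ∨ c = 1/2 ∨ 1/2 = 1/2
¬(c ∨ c) = ¬1/2 = 1/2
a ≡ a = 1/6 ≡ 1/6 = 1
b ∨ c = 1/2 ∨ 1/2 = 1/2
c ⊃ b = 1/2 ⊃ 1/2 = 1
(b ∨ c) ∨ (c ⊃ b) = 1/2 ∨ 1 = 1
(a ≡ a) ⊃ ((b ∨ c) ∨ (c ⊃ b)) = 1 ⊃ 1 = 1
¬(c ∨ c) ⊃ ((a ≡ a) ⊃ ((b ∨ c) ∨ (c ⊃ b))) = 1/2 ⊃ 1 = 1
c ≡ b = 1/2 ≡ 1/2 = 1
¬(c ≡ b) = ¬1 = 0
a ⊃ b = 1/6 ⊃ 1/2 = 1
¬(c ≡ b) ⊃ (a ⊃ b) = 0 ⊃ 1 = 1
b ⊃ b = 1/2 ⊃ 1/2 = 1
a ∨ b = 1/6 ∨ 1/2 = 1/2
(b ⊃ b) ≡ (a ∨ b) = 1 ≡ 1/2 = 1/2
(¬(c ≡ b) ⊃ (a ⊃ b)) ≡ ((b ⊃ b) ≡ (a ∨ b)) = 1 ≡ 1/2 = 1/2
(¬(c ∨ c) ⊃ ((a ≡ a) ⊃ ((b ∨ c) ∨ (c ⊃ b)))) ≡ ((¬(c ≡ b) ⊃ (a ⊃ b)) ≡ ((b ⊃ b) ≡ (a ∨ b))) = 1 ≡ 1/2 = 1/2
(((c ⊃ (a ⊃ c)) ∨ ¬(a ∨ a)) ∨ ¬(¬(b ∨ a) ∨ ((b ∨ b) ∨ a))) ⊃ ((¬(c ∨ c) ⊃ ((a ≡ a) ⊃ ((b ∨ c) ∨ (c ⊃ b)))) ≡ ((¬(c ≡ b) ⊃ (a ⊃ b)) ≡ ((b ⊃ b) ≡ (a ∨ b)))) = 1 ⊃ 1/2 = 1/2
¬((((c ⊃ (a ⊃ c)) ∨ ¬(a ∨ a)) ∨ ¬(¬(b ∨ a) ∨ ((b ∨ b) ∨ a))) ⊃ ((¬(c ∨ c) ⊃ ((a ≡ a) ⊃ ((b ∨ c) ∨ (c ⊃ b)))) ≡ ((¬(c ≡ b) ⊃ (a ⊃ b)) ≡ ((b ⊃ b) ≡ (a ∨ b))))) = ¬1/2 = 1/2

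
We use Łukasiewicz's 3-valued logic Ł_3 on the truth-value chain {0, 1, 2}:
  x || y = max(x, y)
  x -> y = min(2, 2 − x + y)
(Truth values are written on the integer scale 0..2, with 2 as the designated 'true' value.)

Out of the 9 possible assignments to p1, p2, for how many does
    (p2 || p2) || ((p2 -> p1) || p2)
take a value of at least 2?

p1 = 0, p2 = 0 ↦ 2  ≥
p1 = 0, p2 = 1 ↦ 1  <
p1 = 0, p2 = 2 ↦ 2  ≥
p1 = 1, p2 = 0 ↦ 2  ≥
p1 = 1, p2 = 1 ↦ 2  ≥
p1 = 1, p2 = 2 ↦ 2  ≥
p1 = 2, p2 = 0 ↦ 2  ≥
p1 = 2, p2 = 1 ↦ 2  ≥
p1 = 2, p2 = 2 ↦ 2  ≥
So 8 of the 9 assignments meet the threshold.

8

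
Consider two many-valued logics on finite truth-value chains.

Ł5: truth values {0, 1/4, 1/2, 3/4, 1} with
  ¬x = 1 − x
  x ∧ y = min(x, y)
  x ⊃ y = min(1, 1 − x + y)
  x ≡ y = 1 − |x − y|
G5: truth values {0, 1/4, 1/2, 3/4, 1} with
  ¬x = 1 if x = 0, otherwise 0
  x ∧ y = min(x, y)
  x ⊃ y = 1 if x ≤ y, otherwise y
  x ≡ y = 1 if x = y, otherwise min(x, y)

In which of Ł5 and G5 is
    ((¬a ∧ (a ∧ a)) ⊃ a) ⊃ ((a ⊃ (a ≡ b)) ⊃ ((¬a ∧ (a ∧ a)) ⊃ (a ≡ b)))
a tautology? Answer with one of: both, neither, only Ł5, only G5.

both

In Ł5: every assignment gives 1 — tautology.
In G5: every assignment gives 1 — tautology.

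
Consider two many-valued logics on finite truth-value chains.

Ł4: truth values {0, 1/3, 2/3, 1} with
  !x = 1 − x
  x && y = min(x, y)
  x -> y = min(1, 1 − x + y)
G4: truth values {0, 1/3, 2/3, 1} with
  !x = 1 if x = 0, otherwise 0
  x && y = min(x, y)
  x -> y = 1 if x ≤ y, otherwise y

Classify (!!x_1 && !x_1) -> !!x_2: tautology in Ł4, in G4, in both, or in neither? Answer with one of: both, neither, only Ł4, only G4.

In Ł4: at x_1 = 1/3, x_2 = 0 the value is 2/3 — not a tautology.
In G4: every assignment gives 1 — tautology.

only G4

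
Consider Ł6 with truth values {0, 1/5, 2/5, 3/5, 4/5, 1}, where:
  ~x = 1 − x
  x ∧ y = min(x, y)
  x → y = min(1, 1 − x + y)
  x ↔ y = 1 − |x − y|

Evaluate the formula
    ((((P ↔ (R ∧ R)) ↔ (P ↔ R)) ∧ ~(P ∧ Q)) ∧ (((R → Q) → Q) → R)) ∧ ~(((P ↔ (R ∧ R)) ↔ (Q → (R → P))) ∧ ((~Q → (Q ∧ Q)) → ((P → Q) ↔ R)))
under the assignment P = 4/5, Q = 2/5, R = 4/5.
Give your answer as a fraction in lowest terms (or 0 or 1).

R ∧ R = 4/5 ∧ 4/5 = 4/5
P ↔ (R ∧ R) = 4/5 ↔ 4/5 = 1
P ↔ R = 4/5 ↔ 4/5 = 1
(P ↔ (R ∧ R)) ↔ (P ↔ R) = 1 ↔ 1 = 1
P ∧ Q = 4/5 ∧ 2/5 = 2/5
~(P ∧ Q) = ~2/5 = 3/5
((P ↔ (R ∧ R)) ↔ (P ↔ R)) ∧ ~(P ∧ Q) = 1 ∧ 3/5 = 3/5
R → Q = 4/5 → 2/5 = 3/5
(R → Q) → Q = 3/5 → 2/5 = 4/5
((R → Q) → Q) → R = 4/5 → 4/5 = 1
(((P ↔ (R ∧ R)) ↔ (P ↔ R)) ∧ ~(P ∧ Q)) ∧ (((R → Q) → Q) → R) = 3/5 ∧ 1 = 3/5
R ∧ R = 4/5 ∧ 4/5 = 4/5
P ↔ (R ∧ R) = 4/5 ↔ 4/5 = 1
R → P = 4/5 → 4/5 = 1
Q → (R → P) = 2/5 → 1 = 1
(P ↔ (R ∧ R)) ↔ (Q → (R → P)) = 1 ↔ 1 = 1
~Q = ~2/5 = 3/5
Q ∧ Q = 2/5 ∧ 2/5 = 2/5
~Q → (Q ∧ Q) = 3/5 → 2/5 = 4/5
P → Q = 4/5 → 2/5 = 3/5
(P → Q) ↔ R = 3/5 ↔ 4/5 = 4/5
(~Q → (Q ∧ Q)) → ((P → Q) ↔ R) = 4/5 → 4/5 = 1
((P ↔ (R ∧ R)) ↔ (Q → (R → P))) ∧ ((~Q → (Q ∧ Q)) → ((P → Q) ↔ R)) = 1 ∧ 1 = 1
~(((P ↔ (R ∧ R)) ↔ (Q → (R → P))) ∧ ((~Q → (Q ∧ Q)) → ((P → Q) ↔ R))) = ~1 = 0
((((P ↔ (R ∧ R)) ↔ (P ↔ R)) ∧ ~(P ∧ Q)) ∧ (((R → Q) → Q) → R)) ∧ ~(((P ↔ (R ∧ R)) ↔ (Q → (R → P))) ∧ ((~Q → (Q ∧ Q)) → ((P → Q) ↔ R))) = 3/5 ∧ 0 = 0

0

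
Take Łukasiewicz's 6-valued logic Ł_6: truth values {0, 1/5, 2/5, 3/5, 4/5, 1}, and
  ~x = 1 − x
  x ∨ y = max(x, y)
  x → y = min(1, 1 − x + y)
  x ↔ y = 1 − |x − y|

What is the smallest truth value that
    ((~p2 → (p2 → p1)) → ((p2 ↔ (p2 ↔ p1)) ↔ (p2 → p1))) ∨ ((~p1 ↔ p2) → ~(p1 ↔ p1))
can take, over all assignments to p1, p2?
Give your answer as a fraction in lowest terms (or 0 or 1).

Take p1 = 2/5, p2 = 1/5:
~p2 = ~1/5 = 4/5
p2 → p1 = 1/5 → 2/5 = 1
~p2 → (p2 → p1) = 4/5 → 1 = 1
p2 ↔ p1 = 1/5 ↔ 2/5 = 4/5
p2 ↔ (p2 ↔ p1) = 1/5 ↔ 4/5 = 2/5
p2 → p1 = 1/5 → 2/5 = 1
(p2 ↔ (p2 ↔ p1)) ↔ (p2 → p1) = 2/5 ↔ 1 = 2/5
(~p2 → (p2 → p1)) → ((p2 ↔ (p2 ↔ p1)) ↔ (p2 → p1)) = 1 → 2/5 = 2/5
~p1 = ~2/5 = 3/5
~p1 ↔ p2 = 3/5 ↔ 1/5 = 3/5
p1 ↔ p1 = 2/5 ↔ 2/5 = 1
~(p1 ↔ p1) = ~1 = 0
(~p1 ↔ p2) → ~(p1 ↔ p1) = 3/5 → 0 = 2/5
((~p2 → (p2 → p1)) → ((p2 ↔ (p2 ↔ p1)) ↔ (p2 → p1))) ∨ ((~p1 ↔ p2) → ~(p1 ↔ p1)) = 2/5 ∨ 2/5 = 2/5
No assignment yields a value below 2/5, so this is the minimum.

2/5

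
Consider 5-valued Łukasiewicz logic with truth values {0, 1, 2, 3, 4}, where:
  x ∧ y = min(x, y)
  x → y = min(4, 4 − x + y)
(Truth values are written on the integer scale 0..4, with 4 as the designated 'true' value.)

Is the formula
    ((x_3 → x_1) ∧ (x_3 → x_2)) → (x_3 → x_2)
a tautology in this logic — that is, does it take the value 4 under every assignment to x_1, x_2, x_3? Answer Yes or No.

Yes

At x_1 = 1, x_2 = 3, x_3 = 1, for instance:
x_3 → x_1 = 1 → 1 = 4
x_3 → x_2 = 1 → 3 = 4
(x_3 → x_1) ∧ (x_3 → x_2) = 4 ∧ 4 = 4
((x_3 → x_1) ∧ (x_3 → x_2)) → (x_3 → x_2) = 4 → 4 = 4
and checking the remaining 124 assignments likewise gives ≥ 4 in every case.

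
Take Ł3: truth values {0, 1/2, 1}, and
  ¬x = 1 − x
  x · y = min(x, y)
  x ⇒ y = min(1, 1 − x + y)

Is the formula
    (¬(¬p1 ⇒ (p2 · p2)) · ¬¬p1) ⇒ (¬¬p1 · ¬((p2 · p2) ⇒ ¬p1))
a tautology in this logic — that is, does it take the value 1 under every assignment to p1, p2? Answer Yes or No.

Counterexample: take p1 = 1/2, p2 = 0.
¬p1 = ¬1/2 = 1/2
p2 · p2 = 0 · 0 = 0
¬p1 ⇒ (p2 · p2) = 1/2 ⇒ 0 = 1/2
¬(¬p1 ⇒ (p2 · p2)) = ¬1/2 = 1/2
¬p1 = ¬1/2 = 1/2
¬¬p1 = ¬1/2 = 1/2
¬(¬p1 ⇒ (p2 · p2)) · ¬¬p1 = 1/2 · 1/2 = 1/2
¬p1 = ¬1/2 = 1/2
¬¬p1 = ¬1/2 = 1/2
p2 · p2 = 0 · 0 = 0
¬p1 = ¬1/2 = 1/2
(p2 · p2) ⇒ ¬p1 = 0 ⇒ 1/2 = 1
¬((p2 · p2) ⇒ ¬p1) = ¬1 = 0
¬¬p1 · ¬((p2 · p2) ⇒ ¬p1) = 1/2 · 0 = 0
(¬(¬p1 ⇒ (p2 · p2)) · ¬¬p1) ⇒ (¬¬p1 · ¬((p2 · p2) ⇒ ¬p1)) = 1/2 ⇒ 0 = 1/2
This gives 1/2 ≠ 1.

No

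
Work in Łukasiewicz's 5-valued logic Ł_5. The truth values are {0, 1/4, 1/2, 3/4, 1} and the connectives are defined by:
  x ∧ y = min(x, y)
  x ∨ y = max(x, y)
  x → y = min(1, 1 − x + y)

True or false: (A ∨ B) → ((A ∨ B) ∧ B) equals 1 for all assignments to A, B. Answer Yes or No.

No

Counterexample: take A = 1/4, B = 0.
A ∨ B = 1/4 ∨ 0 = 1/4
A ∨ B = 1/4 ∨ 0 = 1/4
(A ∨ B) ∧ B = 1/4 ∧ 0 = 0
(A ∨ B) → ((A ∨ B) ∧ B) = 1/4 → 0 = 3/4
This gives 3/4 ≠ 1.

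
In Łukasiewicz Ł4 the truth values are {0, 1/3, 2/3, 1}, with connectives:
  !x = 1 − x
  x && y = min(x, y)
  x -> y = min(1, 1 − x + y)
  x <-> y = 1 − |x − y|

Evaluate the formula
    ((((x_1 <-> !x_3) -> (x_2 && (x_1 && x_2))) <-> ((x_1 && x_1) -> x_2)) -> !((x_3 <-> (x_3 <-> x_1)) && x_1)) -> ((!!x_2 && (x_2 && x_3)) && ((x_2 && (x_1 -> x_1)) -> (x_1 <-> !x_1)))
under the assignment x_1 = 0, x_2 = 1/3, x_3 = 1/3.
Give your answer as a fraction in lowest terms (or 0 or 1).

!x_3 = !1/3 = 2/3
x_1 <-> !x_3 = 0 <-> 2/3 = 1/3
x_1 && x_2 = 0 && 1/3 = 0
x_2 && (x_1 && x_2) = 1/3 && 0 = 0
(x_1 <-> !x_3) -> (x_2 && (x_1 && x_2)) = 1/3 -> 0 = 2/3
x_1 && x_1 = 0 && 0 = 0
(x_1 && x_1) -> x_2 = 0 -> 1/3 = 1
((x_1 <-> !x_3) -> (x_2 && (x_1 && x_2))) <-> ((x_1 && x_1) -> x_2) = 2/3 <-> 1 = 2/3
x_3 <-> x_1 = 1/3 <-> 0 = 2/3
x_3 <-> (x_3 <-> x_1) = 1/3 <-> 2/3 = 2/3
(x_3 <-> (x_3 <-> x_1)) && x_1 = 2/3 && 0 = 0
!((x_3 <-> (x_3 <-> x_1)) && x_1) = !0 = 1
(((x_1 <-> !x_3) -> (x_2 && (x_1 && x_2))) <-> ((x_1 && x_1) -> x_2)) -> !((x_3 <-> (x_3 <-> x_1)) && x_1) = 2/3 -> 1 = 1
!x_2 = !1/3 = 2/3
!!x_2 = !2/3 = 1/3
x_2 && x_3 = 1/3 && 1/3 = 1/3
!!x_2 && (x_2 && x_3) = 1/3 && 1/3 = 1/3
x_1 -> x_1 = 0 -> 0 = 1
x_2 && (x_1 -> x_1) = 1/3 && 1 = 1/3
!x_1 = !0 = 1
x_1 <-> !x_1 = 0 <-> 1 = 0
(x_2 && (x_1 -> x_1)) -> (x_1 <-> !x_1) = 1/3 -> 0 = 2/3
(!!x_2 && (x_2 && x_3)) && ((x_2 && (x_1 -> x_1)) -> (x_1 <-> !x_1)) = 1/3 && 2/3 = 1/3
((((x_1 <-> !x_3) -> (x_2 && (x_1 && x_2))) <-> ((x_1 && x_1) -> x_2)) -> !((x_3 <-> (x_3 <-> x_1)) && x_1)) -> ((!!x_2 && (x_2 && x_3)) && ((x_2 && (x_1 -> x_1)) -> (x_1 <-> !x_1))) = 1 -> 1/3 = 1/3

1/3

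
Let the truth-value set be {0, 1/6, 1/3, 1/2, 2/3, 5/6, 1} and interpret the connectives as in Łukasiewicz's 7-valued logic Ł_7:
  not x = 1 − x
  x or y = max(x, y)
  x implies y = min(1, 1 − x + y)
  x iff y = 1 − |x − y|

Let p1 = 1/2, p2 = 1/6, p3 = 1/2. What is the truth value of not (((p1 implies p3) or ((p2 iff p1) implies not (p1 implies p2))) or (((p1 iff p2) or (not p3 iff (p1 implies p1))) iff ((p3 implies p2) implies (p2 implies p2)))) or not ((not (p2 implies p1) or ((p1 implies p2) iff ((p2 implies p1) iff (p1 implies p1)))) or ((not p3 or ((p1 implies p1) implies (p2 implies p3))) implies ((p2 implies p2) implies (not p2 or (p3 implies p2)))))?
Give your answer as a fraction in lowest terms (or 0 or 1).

p1 implies p3 = 1/2 implies 1/2 = 1
p2 iff p1 = 1/6 iff 1/2 = 2/3
p1 implies p2 = 1/2 implies 1/6 = 2/3
not (p1 implies p2) = not 2/3 = 1/3
(p2 iff p1) implies not (p1 implies p2) = 2/3 implies 1/3 = 2/3
(p1 implies p3) or ((p2 iff p1) implies not (p1 implies p2)) = 1 or 2/3 = 1
p1 iff p2 = 1/2 iff 1/6 = 2/3
not p3 = not 1/2 = 1/2
p1 implies p1 = 1/2 implies 1/2 = 1
not p3 iff (p1 implies p1) = 1/2 iff 1 = 1/2
(p1 iff p2) or (not p3 iff (p1 implies p1)) = 2/3 or 1/2 = 2/3
p3 implies p2 = 1/2 implies 1/6 = 2/3
p2 implies p2 = 1/6 implies 1/6 = 1
(p3 implies p2) implies (p2 implies p2) = 2/3 implies 1 = 1
((p1 iff p2) or (not p3 iff (p1 implies p1))) iff ((p3 implies p2) implies (p2 implies p2)) = 2/3 iff 1 = 2/3
((p1 implies p3) or ((p2 iff p1) implies not (p1 implies p2))) or (((p1 iff p2) or (not p3 iff (p1 implies p1))) iff ((p3 implies p2) implies (p2 implies p2))) = 1 or 2/3 = 1
not (((p1 implies p3) or ((p2 iff p1) implies not (p1 implies p2))) or (((p1 iff p2) or (not p3 iff (p1 implies p1))) iff ((p3 implies p2) implies (p2 implies p2)))) = not 1 = 0
p2 implies p1 = 1/6 implies 1/2 = 1
not (p2 implies p1) = not 1 = 0
p1 implies p2 = 1/2 implies 1/6 = 2/3
p2 implies p1 = 1/6 implies 1/2 = 1
p1 implies p1 = 1/2 implies 1/2 = 1
(p2 implies p1) iff (p1 implies p1) = 1 iff 1 = 1
(p1 implies p2) iff ((p2 implies p1) iff (p1 implies p1)) = 2/3 iff 1 = 2/3
not (p2 implies p1) or ((p1 implies p2) iff ((p2 implies p1) iff (p1 implies p1))) = 0 or 2/3 = 2/3
not p3 = not 1/2 = 1/2
p1 implies p1 = 1/2 implies 1/2 = 1
p2 implies p3 = 1/6 implies 1/2 = 1
(p1 implies p1) implies (p2 implies p3) = 1 implies 1 = 1
not p3 or ((p1 implies p1) implies (p2 implies p3)) = 1/2 or 1 = 1
p2 implies p2 = 1/6 implies 1/6 = 1
not p2 = not 1/6 = 5/6
p3 implies p2 = 1/2 implies 1/6 = 2/3
not p2 or (p3 implies p2) = 5/6 or 2/3 = 5/6
(p2 implies p2) implies (not p2 or (p3 implies p2)) = 1 implies 5/6 = 5/6
(not p3 or ((p1 implies p1) implies (p2 implies p3))) implies ((p2 implies p2) implies (not p2 or (p3 implies p2))) = 1 implies 5/6 = 5/6
(not (p2 implies p1) or ((p1 implies p2) iff ((p2 implies p1) iff (p1 implies p1)))) or ((not p3 or ((p1 implies p1) implies (p2 implies p3))) implies ((p2 implies p2) implies (not p2 or (p3 implies p2)))) = 2/3 or 5/6 = 5/6
not ((not (p2 implies p1) or ((p1 implies p2) iff ((p2 implies p1) iff (p1 implies p1)))) or ((not p3 or ((p1 implies p1) implies (p2 implies p3))) implies ((p2 implies p2) implies (not p2 or (p3 implies p2))))) = not 5/6 = 1/6
not (((p1 implies p3) or ((p2 iff p1) implies not (p1 implies p2))) or (((p1 iff p2) or (not p3 iff (p1 implies p1))) iff ((p3 implies p2) implies (p2 implies p2)))) or not ((not (p2 implies p1) or ((p1 implies p2) iff ((p2 implies p1) iff (p1 implies p1)))) or ((not p3 or ((p1 implies p1) implies (p2 implies p3))) implies ((p2 implies p2) implies (not p2 or (p3 implies p2))))) = 0 or 1/6 = 1/6

1/6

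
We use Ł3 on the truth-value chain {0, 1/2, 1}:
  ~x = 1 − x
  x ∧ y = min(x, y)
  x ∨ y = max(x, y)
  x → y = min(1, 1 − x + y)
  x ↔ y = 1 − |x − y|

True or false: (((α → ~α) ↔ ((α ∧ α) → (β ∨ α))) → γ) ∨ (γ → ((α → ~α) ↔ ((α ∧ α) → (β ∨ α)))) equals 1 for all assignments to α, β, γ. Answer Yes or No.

Yes

At α = 1, β = 0, γ = 1/2, for instance:
~α = ~1 = 0
α → ~α = 1 → 0 = 0
α ∧ α = 1 ∧ 1 = 1
β ∨ α = 0 ∨ 1 = 1
(α ∧ α) → (β ∨ α) = 1 → 1 = 1
(α → ~α) ↔ ((α ∧ α) → (β ∨ α)) = 0 ↔ 1 = 0
((α → ~α) ↔ ((α ∧ α) → (β ∨ α))) → γ = 0 → 1/2 = 1
γ → ((α → ~α) ↔ ((α ∧ α) → (β ∨ α))) = 1/2 → 0 = 1/2
(((α → ~α) ↔ ((α ∧ α) → (β ∨ α))) → γ) ∨ (γ → ((α → ~α) ↔ ((α ∧ α) → (β ∨ α)))) = 1 ∨ 1/2 = 1
and checking the remaining 26 assignments likewise gives ≥ 1 in every case.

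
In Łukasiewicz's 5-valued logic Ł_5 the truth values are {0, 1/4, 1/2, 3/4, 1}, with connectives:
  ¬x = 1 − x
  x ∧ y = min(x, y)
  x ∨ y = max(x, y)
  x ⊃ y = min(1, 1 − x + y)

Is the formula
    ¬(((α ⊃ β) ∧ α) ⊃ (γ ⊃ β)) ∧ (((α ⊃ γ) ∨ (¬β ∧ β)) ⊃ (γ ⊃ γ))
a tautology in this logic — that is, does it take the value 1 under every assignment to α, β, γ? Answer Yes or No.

Counterexample: take α = 0, β = 0, γ = 0.
α ⊃ β = 0 ⊃ 0 = 1
(α ⊃ β) ∧ α = 1 ∧ 0 = 0
γ ⊃ β = 0 ⊃ 0 = 1
((α ⊃ β) ∧ α) ⊃ (γ ⊃ β) = 0 ⊃ 1 = 1
¬(((α ⊃ β) ∧ α) ⊃ (γ ⊃ β)) = ¬1 = 0
α ⊃ γ = 0 ⊃ 0 = 1
¬β = ¬0 = 1
¬β ∧ β = 1 ∧ 0 = 0
(α ⊃ γ) ∨ (¬β ∧ β) = 1 ∨ 0 = 1
γ ⊃ γ = 0 ⊃ 0 = 1
((α ⊃ γ) ∨ (¬β ∧ β)) ⊃ (γ ⊃ γ) = 1 ⊃ 1 = 1
¬(((α ⊃ β) ∧ α) ⊃ (γ ⊃ β)) ∧ (((α ⊃ γ) ∨ (¬β ∧ β)) ⊃ (γ ⊃ γ)) = 0 ∧ 1 = 0
This gives 0 ≠ 1.

No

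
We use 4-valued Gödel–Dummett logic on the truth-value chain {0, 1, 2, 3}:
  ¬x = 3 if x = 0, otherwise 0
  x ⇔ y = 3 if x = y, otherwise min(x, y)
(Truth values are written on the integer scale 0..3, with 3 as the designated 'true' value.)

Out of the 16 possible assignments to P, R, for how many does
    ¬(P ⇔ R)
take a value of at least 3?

6

P = 0, R = 0 ↦ 0  <
P = 0, R = 1 ↦ 3  ≥
P = 0, R = 2 ↦ 3  ≥
P = 0, R = 3 ↦ 3  ≥
P = 1, R = 0 ↦ 3  ≥
P = 1, R = 1 ↦ 0  <
P = 1, R = 2 ↦ 0  <
P = 1, R = 3 ↦ 0  <
P = 2, R = 0 ↦ 3  ≥
P = 2, R = 1 ↦ 0  <
P = 2, R = 2 ↦ 0  <
P = 2, R = 3 ↦ 0  <
P = 3, R = 0 ↦ 3  ≥
P = 3, R = 1 ↦ 0  <
P = 3, R = 2 ↦ 0  <
P = 3, R = 3 ↦ 0  <
So 6 of the 16 assignments meet the threshold.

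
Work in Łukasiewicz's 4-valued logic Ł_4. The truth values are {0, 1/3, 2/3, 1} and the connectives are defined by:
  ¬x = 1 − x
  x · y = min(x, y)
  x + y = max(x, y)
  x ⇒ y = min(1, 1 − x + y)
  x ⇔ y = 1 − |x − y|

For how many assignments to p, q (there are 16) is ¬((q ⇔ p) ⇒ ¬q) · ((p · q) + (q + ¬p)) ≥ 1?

p = 0, q = 0 ↦ 0  <
p = 0, q = 1/3 ↦ 0  <
p = 0, q = 2/3 ↦ 0  <
p = 0, q = 1 ↦ 0  <
p = 1/3, q = 0 ↦ 0  <
p = 1/3, q = 1/3 ↦ 1/3  <
p = 1/3, q = 2/3 ↦ 1/3  <
p = 1/3, q = 1 ↦ 1/3  <
p = 2/3, q = 0 ↦ 0  <
p = 2/3, q = 1/3 ↦ 0  <
p = 2/3, q = 2/3 ↦ 2/3  <
p = 2/3, q = 1 ↦ 2/3  <
p = 1, q = 0 ↦ 0  <
p = 1, q = 1/3 ↦ 0  <
p = 1, q = 2/3 ↦ 1/3  <
p = 1, q = 1 ↦ 1  ≥
So 1 of the 16 assignments meets the threshold.

1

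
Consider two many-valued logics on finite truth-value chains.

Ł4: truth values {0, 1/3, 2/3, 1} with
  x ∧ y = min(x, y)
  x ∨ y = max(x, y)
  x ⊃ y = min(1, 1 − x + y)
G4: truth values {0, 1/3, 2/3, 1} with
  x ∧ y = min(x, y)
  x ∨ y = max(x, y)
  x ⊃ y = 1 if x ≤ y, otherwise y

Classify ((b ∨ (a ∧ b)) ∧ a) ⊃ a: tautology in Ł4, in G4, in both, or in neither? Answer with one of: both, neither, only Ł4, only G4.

In Ł4: every assignment gives 1 — tautology.
In G4: every assignment gives 1 — tautology.

both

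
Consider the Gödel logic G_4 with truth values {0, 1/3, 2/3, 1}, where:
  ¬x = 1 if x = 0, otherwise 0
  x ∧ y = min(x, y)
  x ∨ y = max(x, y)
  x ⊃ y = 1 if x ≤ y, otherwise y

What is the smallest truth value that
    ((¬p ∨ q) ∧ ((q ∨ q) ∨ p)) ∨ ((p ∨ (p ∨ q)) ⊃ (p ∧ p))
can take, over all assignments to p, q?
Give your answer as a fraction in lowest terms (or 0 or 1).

1/3

Take p = 0, q = 1/3:
¬p = ¬0 = 1
¬p ∨ q = 1 ∨ 1/3 = 1
q ∨ q = 1/3 ∨ 1/3 = 1/3
(q ∨ q) ∨ p = 1/3 ∨ 0 = 1/3
(¬p ∨ q) ∧ ((q ∨ q) ∨ p) = 1 ∧ 1/3 = 1/3
p ∨ q = 0 ∨ 1/3 = 1/3
p ∨ (p ∨ q) = 0 ∨ 1/3 = 1/3
p ∧ p = 0 ∧ 0 = 0
(p ∨ (p ∨ q)) ⊃ (p ∧ p) = 1/3 ⊃ 0 = 0
((¬p ∨ q) ∧ ((q ∨ q) ∨ p)) ∨ ((p ∨ (p ∨ q)) ⊃ (p ∧ p)) = 1/3 ∨ 0 = 1/3
No assignment yields a value below 1/3, so this is the minimum.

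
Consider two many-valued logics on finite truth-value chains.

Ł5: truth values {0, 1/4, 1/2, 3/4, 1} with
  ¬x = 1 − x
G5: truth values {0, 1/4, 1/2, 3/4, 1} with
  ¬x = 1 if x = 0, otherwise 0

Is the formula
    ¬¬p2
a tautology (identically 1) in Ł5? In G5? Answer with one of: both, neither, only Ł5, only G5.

neither

In Ł5: at p2 = 0 the value is 0 — not a tautology.
In G5: at p2 = 0 the value is 0 — not a tautology.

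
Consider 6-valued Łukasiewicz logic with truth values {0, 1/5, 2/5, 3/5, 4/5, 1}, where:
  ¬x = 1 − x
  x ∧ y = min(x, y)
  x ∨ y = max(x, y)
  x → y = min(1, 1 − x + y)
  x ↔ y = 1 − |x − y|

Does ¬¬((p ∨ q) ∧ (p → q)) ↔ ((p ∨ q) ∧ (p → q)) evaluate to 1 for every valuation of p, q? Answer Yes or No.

Yes

At p = 4/5, q = 3/5, for instance:
p ∨ q = 4/5 ∨ 3/5 = 4/5
p → q = 4/5 → 3/5 = 4/5
(p ∨ q) ∧ (p → q) = 4/5 ∧ 4/5 = 4/5
¬((p ∨ q) ∧ (p → q)) = ¬4/5 = 1/5
¬¬((p ∨ q) ∧ (p → q)) = ¬1/5 = 4/5
¬¬((p ∨ q) ∧ (p → q)) ↔ ((p ∨ q) ∧ (p → q)) = 4/5 ↔ 4/5 = 1
and checking the remaining 35 assignments likewise gives ≥ 1 in every case.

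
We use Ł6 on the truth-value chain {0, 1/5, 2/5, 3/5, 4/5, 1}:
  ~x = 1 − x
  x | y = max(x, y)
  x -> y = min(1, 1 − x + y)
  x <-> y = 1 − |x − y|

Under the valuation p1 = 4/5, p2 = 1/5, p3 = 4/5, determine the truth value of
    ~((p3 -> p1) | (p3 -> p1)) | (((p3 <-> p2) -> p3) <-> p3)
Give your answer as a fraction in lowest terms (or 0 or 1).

4/5

p3 -> p1 = 4/5 -> 4/5 = 1
p3 -> p1 = 4/5 -> 4/5 = 1
(p3 -> p1) | (p3 -> p1) = 1 | 1 = 1
~((p3 -> p1) | (p3 -> p1)) = ~1 = 0
p3 <-> p2 = 4/5 <-> 1/5 = 2/5
(p3 <-> p2) -> p3 = 2/5 -> 4/5 = 1
((p3 <-> p2) -> p3) <-> p3 = 1 <-> 4/5 = 4/5
~((p3 -> p1) | (p3 -> p1)) | (((p3 <-> p2) -> p3) <-> p3) = 0 | 4/5 = 4/5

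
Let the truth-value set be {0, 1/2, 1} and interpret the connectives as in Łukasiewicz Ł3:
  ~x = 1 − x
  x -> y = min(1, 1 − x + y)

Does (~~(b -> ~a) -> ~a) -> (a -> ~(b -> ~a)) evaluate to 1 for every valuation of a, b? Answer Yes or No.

a = 0, b = 0 ↦ 1
a = 0, b = 1/2 ↦ 1
a = 0, b = 1 ↦ 1
a = 1/2, b = 0 ↦ 1
a = 1/2, b = 1/2 ↦ 1
a = 1/2, b = 1 ↦ 1
a = 1, b = 0 ↦ 1
a = 1, b = 1/2 ↦ 1
a = 1, b = 1 ↦ 1
Every assignment gives a value ≥ 1.

Yes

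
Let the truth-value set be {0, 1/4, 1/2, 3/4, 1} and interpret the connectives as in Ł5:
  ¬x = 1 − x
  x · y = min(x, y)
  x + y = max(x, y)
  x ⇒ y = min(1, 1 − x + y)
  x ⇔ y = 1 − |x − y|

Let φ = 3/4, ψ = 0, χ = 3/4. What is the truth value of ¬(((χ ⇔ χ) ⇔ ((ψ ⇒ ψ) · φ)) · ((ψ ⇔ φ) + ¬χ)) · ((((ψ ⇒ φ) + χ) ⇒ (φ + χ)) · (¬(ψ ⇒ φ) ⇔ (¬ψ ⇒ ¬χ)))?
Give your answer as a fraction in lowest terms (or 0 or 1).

3/4

χ ⇔ χ = 3/4 ⇔ 3/4 = 1
ψ ⇒ ψ = 0 ⇒ 0 = 1
(ψ ⇒ ψ) · φ = 1 · 3/4 = 3/4
(χ ⇔ χ) ⇔ ((ψ ⇒ ψ) · φ) = 1 ⇔ 3/4 = 3/4
ψ ⇔ φ = 0 ⇔ 3/4 = 1/4
¬χ = ¬3/4 = 1/4
(ψ ⇔ φ) + ¬χ = 1/4 + 1/4 = 1/4
((χ ⇔ χ) ⇔ ((ψ ⇒ ψ) · φ)) · ((ψ ⇔ φ) + ¬χ) = 3/4 · 1/4 = 1/4
¬(((χ ⇔ χ) ⇔ ((ψ ⇒ ψ) · φ)) · ((ψ ⇔ φ) + ¬χ)) = ¬1/4 = 3/4
ψ ⇒ φ = 0 ⇒ 3/4 = 1
(ψ ⇒ φ) + χ = 1 + 3/4 = 1
φ + χ = 3/4 + 3/4 = 3/4
((ψ ⇒ φ) + χ) ⇒ (φ + χ) = 1 ⇒ 3/4 = 3/4
ψ ⇒ φ = 0 ⇒ 3/4 = 1
¬(ψ ⇒ φ) = ¬1 = 0
¬ψ = ¬0 = 1
¬χ = ¬3/4 = 1/4
¬ψ ⇒ ¬χ = 1 ⇒ 1/4 = 1/4
¬(ψ ⇒ φ) ⇔ (¬ψ ⇒ ¬χ) = 0 ⇔ 1/4 = 3/4
(((ψ ⇒ φ) + χ) ⇒ (φ + χ)) · (¬(ψ ⇒ φ) ⇔ (¬ψ ⇒ ¬χ)) = 3/4 · 3/4 = 3/4
¬(((χ ⇔ χ) ⇔ ((ψ ⇒ ψ) · φ)) · ((ψ ⇔ φ) + ¬χ)) · ((((ψ ⇒ φ) + χ) ⇒ (φ + χ)) · (¬(ψ ⇒ φ) ⇔ (¬ψ ⇒ ¬χ))) = 3/4 · 3/4 = 3/4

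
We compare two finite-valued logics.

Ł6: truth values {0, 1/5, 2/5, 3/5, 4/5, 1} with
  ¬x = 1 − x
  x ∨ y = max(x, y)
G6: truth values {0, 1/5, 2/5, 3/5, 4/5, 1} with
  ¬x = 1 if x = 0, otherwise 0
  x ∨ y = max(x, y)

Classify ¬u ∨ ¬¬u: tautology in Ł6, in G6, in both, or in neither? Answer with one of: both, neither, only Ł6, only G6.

only G6

In Ł6: at u = 1/5 the value is 4/5 — not a tautology.
In G6: every assignment gives 1 — tautology.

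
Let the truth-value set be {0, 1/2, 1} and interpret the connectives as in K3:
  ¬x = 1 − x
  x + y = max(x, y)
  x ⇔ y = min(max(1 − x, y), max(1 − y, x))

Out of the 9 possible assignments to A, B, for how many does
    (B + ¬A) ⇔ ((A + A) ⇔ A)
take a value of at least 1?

A = 0, B = 0 ↦ 1  ≥
A = 0, B = 1/2 ↦ 1  ≥
A = 0, B = 1 ↦ 1  ≥
A = 1/2, B = 0 ↦ 1/2  <
A = 1/2, B = 1/2 ↦ 1/2  <
A = 1/2, B = 1 ↦ 1/2  <
A = 1, B = 0 ↦ 0  <
A = 1, B = 1/2 ↦ 1/2  <
A = 1, B = 1 ↦ 1  ≥
So 4 of the 9 assignments meet the threshold.

4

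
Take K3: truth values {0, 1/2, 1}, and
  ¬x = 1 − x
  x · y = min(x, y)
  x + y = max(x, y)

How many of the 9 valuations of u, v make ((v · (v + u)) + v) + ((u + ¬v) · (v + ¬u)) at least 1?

u = 0, v = 0 ↦ 1  ≥
u = 0, v = 1/2 ↦ 1/2  <
u = 0, v = 1 ↦ 1  ≥
u = 1/2, v = 0 ↦ 1/2  <
u = 1/2, v = 1/2 ↦ 1/2  <
u = 1/2, v = 1 ↦ 1  ≥
u = 1, v = 0 ↦ 0  <
u = 1, v = 1/2 ↦ 1/2  <
u = 1, v = 1 ↦ 1  ≥
So 4 of the 9 assignments meet the threshold.

4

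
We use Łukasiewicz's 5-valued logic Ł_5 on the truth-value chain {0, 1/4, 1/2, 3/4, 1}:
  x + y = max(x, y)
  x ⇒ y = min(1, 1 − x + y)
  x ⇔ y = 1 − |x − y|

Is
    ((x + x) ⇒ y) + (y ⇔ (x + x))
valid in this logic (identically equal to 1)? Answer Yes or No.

Counterexample: take x = 1/4, y = 0.
x + x = 1/4 + 1/4 = 1/4
(x + x) ⇒ y = 1/4 ⇒ 0 = 3/4
x + x = 1/4 + 1/4 = 1/4
y ⇔ (x + x) = 0 ⇔ 1/4 = 3/4
((x + x) ⇒ y) + (y ⇔ (x + x)) = 3/4 + 3/4 = 3/4
This gives 3/4 ≠ 1.

No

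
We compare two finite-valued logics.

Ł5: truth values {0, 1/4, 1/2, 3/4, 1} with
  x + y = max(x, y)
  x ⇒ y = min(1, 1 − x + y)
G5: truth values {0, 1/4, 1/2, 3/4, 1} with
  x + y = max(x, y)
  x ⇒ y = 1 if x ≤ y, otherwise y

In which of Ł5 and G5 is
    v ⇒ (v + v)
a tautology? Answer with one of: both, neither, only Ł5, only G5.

In Ł5: every assignment gives 1 — tautology.
In G5: every assignment gives 1 — tautology.

both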